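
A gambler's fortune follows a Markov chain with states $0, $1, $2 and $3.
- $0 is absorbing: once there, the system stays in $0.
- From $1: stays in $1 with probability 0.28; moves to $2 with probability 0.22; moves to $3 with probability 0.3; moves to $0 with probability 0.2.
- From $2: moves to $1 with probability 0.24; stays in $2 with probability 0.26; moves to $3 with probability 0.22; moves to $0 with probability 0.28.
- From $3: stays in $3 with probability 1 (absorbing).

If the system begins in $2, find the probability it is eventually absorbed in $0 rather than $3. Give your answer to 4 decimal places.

0.5200

Let h(s) be the probability of absorption at $0 starting from transient state s. Then h($0) = 1 and h($3) = 0. By first-step analysis:
h($1) = 0.2·1 + 0.28·h($1) + 0.22·h($2) + 0.3·0
h($2) = 0.28·1 + 0.24·h($1) + 0.26·h($2) + 0.22·0
Solving: h($1) = 0.4367, h($2) = 0.5200.
Starting from $2, the probability is 0.5200.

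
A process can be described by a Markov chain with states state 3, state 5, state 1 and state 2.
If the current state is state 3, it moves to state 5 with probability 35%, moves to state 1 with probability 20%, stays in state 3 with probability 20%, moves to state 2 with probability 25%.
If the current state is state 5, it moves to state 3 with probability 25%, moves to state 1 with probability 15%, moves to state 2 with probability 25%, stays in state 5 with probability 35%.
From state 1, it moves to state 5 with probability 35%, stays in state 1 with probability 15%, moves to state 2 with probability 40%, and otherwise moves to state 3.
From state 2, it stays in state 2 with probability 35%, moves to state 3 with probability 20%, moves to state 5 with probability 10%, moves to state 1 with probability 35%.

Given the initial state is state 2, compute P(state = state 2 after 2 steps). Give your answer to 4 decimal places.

0.3375

Propagate the distribution vector 2 steps from state 2.
After 0 steps: (0.0000, 0.0000, 0.0000, 1.0000)
After 1 step: (0.2000, 0.1000, 0.3500, 0.3500)
After 2 steps: (0.1700, 0.2625, 0.2300, 0.3375)
P(in state 2 after 2 steps) = 0.3375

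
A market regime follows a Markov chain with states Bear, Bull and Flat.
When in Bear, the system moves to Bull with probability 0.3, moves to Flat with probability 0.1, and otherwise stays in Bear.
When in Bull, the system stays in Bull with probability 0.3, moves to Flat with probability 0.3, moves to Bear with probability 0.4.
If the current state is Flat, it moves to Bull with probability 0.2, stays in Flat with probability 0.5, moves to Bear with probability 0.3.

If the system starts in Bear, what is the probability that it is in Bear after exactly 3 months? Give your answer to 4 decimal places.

Propagate the distribution vector 3 months from Bear.
After 0 months: (1.0000, 0.0000, 0.0000)
After 1 month: (0.6000, 0.3000, 0.1000)
After 2 months: (0.5100, 0.2900, 0.2000)
After 3 months: (0.4820, 0.2800, 0.2380)
P(in Bear after 3 months) = 0.4820

0.4820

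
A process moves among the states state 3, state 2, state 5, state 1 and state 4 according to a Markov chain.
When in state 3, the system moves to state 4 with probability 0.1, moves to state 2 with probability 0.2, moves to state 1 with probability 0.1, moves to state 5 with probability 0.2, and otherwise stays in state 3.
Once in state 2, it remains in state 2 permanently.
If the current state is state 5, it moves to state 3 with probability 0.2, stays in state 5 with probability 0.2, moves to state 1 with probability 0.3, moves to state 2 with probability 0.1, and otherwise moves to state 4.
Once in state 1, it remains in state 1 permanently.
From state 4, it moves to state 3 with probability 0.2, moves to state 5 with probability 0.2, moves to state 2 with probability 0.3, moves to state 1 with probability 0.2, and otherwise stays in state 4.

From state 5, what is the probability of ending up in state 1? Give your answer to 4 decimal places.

Let h(s) be the probability of absorption at state 1 starting from transient state s. Then h(state 1) = 1 and h(state 2) = 0. By first-step analysis:
h(state 3) = 0.4·h(state 3) + 0.2·0 + 0.2·h(state 5) + 0.1·1 + 0.1·h(state 4)
h(state 5) = 0.2·h(state 3) + 0.1·0 + 0.2·h(state 5) + 0.3·1 + 0.2·h(state 4)
h(state 4) = 0.2·h(state 3) + 0.3·0 + 0.2·h(state 5) + 0.2·1 + 0.1·h(state 4)
Solving: h(state 3) = 0.4419, h(state 5) = 0.5988, h(state 4) = 0.4535.
Starting from state 5, the probability is 0.5988.

0.5988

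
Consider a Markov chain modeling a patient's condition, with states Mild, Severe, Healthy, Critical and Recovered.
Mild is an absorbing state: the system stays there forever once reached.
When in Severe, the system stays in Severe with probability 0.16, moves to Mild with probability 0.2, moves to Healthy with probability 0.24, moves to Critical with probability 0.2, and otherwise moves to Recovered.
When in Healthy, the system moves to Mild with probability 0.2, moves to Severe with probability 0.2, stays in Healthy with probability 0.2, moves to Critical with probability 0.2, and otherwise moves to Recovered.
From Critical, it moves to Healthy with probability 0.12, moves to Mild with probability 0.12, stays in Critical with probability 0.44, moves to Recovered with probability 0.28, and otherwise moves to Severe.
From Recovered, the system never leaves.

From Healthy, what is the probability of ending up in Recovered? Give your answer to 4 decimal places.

0.5526

Let h(s) be the probability of absorption at Recovered starting from transient state s. Then h(Recovered) = 1 and h(Mild) = 0. By first-step analysis:
h(Severe) = 0.2·0 + 0.16·h(Severe) + 0.24·h(Healthy) + 0.2·h(Critical) + 0.2·1
h(Healthy) = 0.2·0 + 0.2·h(Severe) + 0.2·h(Healthy) + 0.2·h(Critical) + 0.2·1
h(Critical) = 0.12·0 + 0.04·h(Severe) + 0.12·h(Healthy) + 0.44·h(Critical) + 0.28·1
Solving: h(Severe) = 0.5526, h(Healthy) = 0.5526, h(Critical) = 0.6579.
Starting from Healthy, the probability is 0.5526.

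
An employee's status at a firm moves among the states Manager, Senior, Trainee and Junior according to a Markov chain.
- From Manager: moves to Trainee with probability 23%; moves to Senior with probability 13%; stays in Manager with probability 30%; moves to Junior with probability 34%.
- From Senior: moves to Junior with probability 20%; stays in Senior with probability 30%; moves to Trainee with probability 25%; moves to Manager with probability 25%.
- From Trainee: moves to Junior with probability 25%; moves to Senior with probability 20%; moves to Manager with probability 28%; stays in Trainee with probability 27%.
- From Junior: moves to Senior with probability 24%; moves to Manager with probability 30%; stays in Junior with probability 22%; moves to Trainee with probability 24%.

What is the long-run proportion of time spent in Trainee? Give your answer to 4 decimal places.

Let the stationary distribution be π with π = πP and π_1 + π_2 + π_3 + π_4 = 1.
π_1 = 0.3·π_1 + 0.25·π_2 + 0.28·π_3 + 0.3·π_4
π_2 = 0.13·π_1 + 0.3·π_2 + 0.2·π_3 + 0.24·π_4
π_3 = 0.23·π_1 + 0.25·π_2 + 0.27·π_3 + 0.24·π_4
Solving with the normalization constraint gives π = (0.2845, 0.2115, 0.2467, 0.2573).
So the stationary probability of Trainee is 0.2467.

0.2467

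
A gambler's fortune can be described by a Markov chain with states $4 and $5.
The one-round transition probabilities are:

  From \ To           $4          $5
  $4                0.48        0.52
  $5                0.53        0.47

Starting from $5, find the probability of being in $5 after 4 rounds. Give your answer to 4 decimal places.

Propagate the distribution vector 4 rounds from $5.
After 0 rounds: (0.0000, 1.0000)
After 1 round: (0.5300, 0.4700)
After 2 rounds: (0.5035, 0.4965)
After 3 rounds: (0.5048, 0.4952)
After 4 rounds: (0.5048, 0.4952)
P(in $5 after 4 rounds) = 0.4952

0.4952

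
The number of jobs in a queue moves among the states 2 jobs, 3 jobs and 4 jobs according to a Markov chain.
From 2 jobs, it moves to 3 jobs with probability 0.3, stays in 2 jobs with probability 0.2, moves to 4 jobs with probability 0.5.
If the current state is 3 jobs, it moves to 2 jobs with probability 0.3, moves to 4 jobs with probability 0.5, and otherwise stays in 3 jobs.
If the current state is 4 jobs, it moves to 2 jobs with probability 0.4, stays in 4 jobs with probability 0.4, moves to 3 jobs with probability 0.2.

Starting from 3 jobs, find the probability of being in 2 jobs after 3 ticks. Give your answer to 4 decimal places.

Propagate the distribution vector 3 ticks from 3 jobs.
After 0 ticks: (0.0000, 1.0000, 0.0000)
After 1 tick: (0.3000, 0.2000, 0.5000)
After 2 ticks: (0.3200, 0.2300, 0.4500)
After 3 ticks: (0.3130, 0.2320, 0.4550)
P(in 2 jobs after 3 ticks) = 0.3130

0.3130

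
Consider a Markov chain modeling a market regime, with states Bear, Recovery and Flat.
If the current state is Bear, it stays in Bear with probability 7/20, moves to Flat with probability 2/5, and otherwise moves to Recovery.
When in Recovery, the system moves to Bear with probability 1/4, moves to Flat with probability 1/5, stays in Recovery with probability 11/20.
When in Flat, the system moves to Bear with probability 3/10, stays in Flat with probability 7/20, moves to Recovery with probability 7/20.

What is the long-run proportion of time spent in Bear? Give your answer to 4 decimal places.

0.2947

Let the stationary distribution be π with π = πP and π_1 + π_2 + π_3 = 1.
π_1 = 0.35·π_1 + 0.25·π_2 + 0.3·π_3
π_2 = 0.25·π_1 + 0.55·π_2 + 0.35·π_3
Solving with the normalization constraint gives π = (0.2947, 0.4007, 0.3046).
So the stationary probability of Bear is 0.2947.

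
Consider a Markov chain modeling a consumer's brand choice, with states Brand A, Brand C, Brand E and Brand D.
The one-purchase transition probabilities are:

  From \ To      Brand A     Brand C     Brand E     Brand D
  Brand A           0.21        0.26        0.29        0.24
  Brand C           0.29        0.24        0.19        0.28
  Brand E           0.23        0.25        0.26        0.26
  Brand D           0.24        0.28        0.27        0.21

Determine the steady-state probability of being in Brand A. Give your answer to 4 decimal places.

Let the stationary distribution be π with π = πP and π_1 + π_2 + π_3 + π_4 = 1.
π_1 = 0.21·π_1 + 0.29·π_2 + 0.23·π_3 + 0.24·π_4
π_2 = 0.26·π_1 + 0.24·π_2 + 0.25·π_3 + 0.28·π_4
π_3 = 0.29·π_1 + 0.19·π_2 + 0.26·π_3 + 0.27·π_4
Solving with the normalization constraint gives π = (0.2431, 0.2573, 0.2518, 0.2479).
So the stationary probability of Brand A is 0.2431.

0.2431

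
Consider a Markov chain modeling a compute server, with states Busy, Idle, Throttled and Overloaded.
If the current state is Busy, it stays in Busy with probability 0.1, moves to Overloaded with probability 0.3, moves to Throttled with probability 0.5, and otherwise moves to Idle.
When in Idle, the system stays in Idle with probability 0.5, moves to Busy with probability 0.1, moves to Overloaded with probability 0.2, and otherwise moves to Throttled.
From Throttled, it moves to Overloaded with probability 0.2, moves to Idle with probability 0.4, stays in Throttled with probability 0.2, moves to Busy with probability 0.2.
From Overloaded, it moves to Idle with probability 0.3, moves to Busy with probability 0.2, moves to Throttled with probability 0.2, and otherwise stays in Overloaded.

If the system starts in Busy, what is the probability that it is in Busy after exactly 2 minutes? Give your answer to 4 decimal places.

0.1800

Propagate the distribution vector 2 minutes from Busy.
After 0 minutes: (1.0000, 0.0000, 0.0000, 0.0000)
After 1 minute: (0.1000, 0.1000, 0.5000, 0.3000)
After 2 minutes: (0.1800, 0.3500, 0.2300, 0.2400)
P(in Busy after 2 minutes) = 0.1800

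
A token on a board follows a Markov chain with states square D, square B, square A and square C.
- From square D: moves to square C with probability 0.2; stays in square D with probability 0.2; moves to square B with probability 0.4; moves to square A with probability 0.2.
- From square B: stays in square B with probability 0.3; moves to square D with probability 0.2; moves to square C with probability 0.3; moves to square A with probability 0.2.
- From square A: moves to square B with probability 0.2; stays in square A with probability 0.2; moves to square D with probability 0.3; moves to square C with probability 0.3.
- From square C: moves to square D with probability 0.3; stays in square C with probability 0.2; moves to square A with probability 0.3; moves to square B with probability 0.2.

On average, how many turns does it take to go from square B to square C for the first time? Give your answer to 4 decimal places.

3.5971

Let t(s) be the expected number of turns to first reach square C from state s, with t(square C) = 0. Conditioning on the first turn:
t(square D) = 1 + 0.2·t(square D) + 0.4·t(square B) + 0.2·t(square A)
t(square B) = 1 + 0.2·t(square D) + 0.3·t(square B) + 0.2·t(square A)
t(square A) = 1 + 0.3·t(square D) + 0.2·t(square B) + 0.2·t(square A)
Solving: t(square D) = 3.9568, t(square B) = 3.5971, t(square A) = 3.6331.
Expected turns from square B to square C: 3.5971.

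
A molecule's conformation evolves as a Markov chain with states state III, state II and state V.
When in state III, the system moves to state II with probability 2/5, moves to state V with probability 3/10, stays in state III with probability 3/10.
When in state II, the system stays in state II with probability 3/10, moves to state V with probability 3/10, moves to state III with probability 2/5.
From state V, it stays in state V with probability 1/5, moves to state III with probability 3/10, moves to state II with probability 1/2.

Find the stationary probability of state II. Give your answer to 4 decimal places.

Let the stationary distribution be π with π = πP and π_1 + π_2 + π_3 = 1.
π_1 = 0.3·π_1 + 0.4·π_2 + 0.3·π_3
π_2 = 0.4·π_1 + 0.3·π_2 + 0.5·π_3
Solving with the normalization constraint gives π = (0.3388, 0.3884, 0.2727).
So the stationary probability of state II is 0.3884.

0.3884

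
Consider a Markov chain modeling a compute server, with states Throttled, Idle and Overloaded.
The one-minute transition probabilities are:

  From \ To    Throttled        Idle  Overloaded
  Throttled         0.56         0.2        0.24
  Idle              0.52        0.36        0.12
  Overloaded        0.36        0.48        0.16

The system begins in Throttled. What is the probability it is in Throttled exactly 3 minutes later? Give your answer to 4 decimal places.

Propagate the distribution vector 3 minutes from Throttled.
After 0 minutes: (1.0000, 0.0000, 0.0000)
After 1 minute: (0.5600, 0.2000, 0.2400)
After 2 minutes: (0.5040, 0.2992, 0.1968)
After 3 minutes: (0.5087, 0.3030, 0.1884)
P(in Throttled after 3 minutes) = 0.5087

0.5087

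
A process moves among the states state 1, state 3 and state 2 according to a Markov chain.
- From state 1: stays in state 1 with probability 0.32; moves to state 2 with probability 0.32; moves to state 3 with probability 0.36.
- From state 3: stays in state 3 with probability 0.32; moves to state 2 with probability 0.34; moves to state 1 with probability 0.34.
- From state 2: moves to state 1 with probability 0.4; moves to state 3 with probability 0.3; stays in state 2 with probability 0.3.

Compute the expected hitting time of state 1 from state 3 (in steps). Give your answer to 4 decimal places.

2.7807

Let t(s) be the expected number of steps to first reach state 1 from state s, with t(state 1) = 0. Conditioning on the first step:
t(state 3) = 1 + 0.32·t(state 3) + 0.34·t(state 2)
t(state 2) = 1 + 0.3·t(state 3) + 0.3·t(state 2)
Solving: t(state 3) = 2.7807, t(state 2) = 2.6203.
Expected steps from state 3 to state 1: 2.7807.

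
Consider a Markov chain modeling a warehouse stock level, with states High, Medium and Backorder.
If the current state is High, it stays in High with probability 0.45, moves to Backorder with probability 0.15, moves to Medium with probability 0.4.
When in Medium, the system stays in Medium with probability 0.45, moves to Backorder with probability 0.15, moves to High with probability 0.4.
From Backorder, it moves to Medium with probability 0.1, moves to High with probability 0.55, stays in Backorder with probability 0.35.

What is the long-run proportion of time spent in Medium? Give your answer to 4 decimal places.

Let the stationary distribution be π with π = πP and π_1 + π_2 + π_3 = 1.
π_1 = 0.45·π_1 + 0.4·π_2 + 0.55·π_3
π_2 = 0.4·π_1 + 0.45·π_2 + 0.1·π_3
Solving with the normalization constraint gives π = (0.4507, 0.3618, 0.1875).
So the stationary probability of Medium is 0.3618.

0.3618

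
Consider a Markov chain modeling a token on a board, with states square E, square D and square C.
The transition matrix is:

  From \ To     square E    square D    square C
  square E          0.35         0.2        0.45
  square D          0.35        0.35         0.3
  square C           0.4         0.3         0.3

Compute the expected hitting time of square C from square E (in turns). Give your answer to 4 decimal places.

Let t(s) be the expected number of turns to first reach square C from state s, with t(square C) = 0. Conditioning on the first turn:
t(square E) = 1 + 0.35·t(square E) + 0.2·t(square D)
t(square D) = 1 + 0.35·t(square E) + 0.35·t(square D)
Solving: t(square E) = 2.4113, t(square D) = 2.8369.
Expected turns from square E to square C: 2.4113.

2.4113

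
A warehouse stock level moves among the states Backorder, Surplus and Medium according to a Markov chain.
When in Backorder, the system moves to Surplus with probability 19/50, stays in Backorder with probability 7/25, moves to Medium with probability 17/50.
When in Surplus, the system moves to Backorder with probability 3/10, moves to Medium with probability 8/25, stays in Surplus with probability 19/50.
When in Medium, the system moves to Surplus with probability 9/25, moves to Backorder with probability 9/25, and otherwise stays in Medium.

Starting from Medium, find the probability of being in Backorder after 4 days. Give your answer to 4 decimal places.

0.3126

Propagate the distribution vector 4 days from Medium.
After 0 days: (0.0000, 0.0000, 1.0000)
After 1 day: (0.3600, 0.3600, 0.2800)
After 2 days: (0.3096, 0.3744, 0.3160)
After 3 days: (0.3128, 0.3737, 0.3136)
After 4 days: (0.3126, 0.3737, 0.3137)
P(in Backorder after 4 days) = 0.3126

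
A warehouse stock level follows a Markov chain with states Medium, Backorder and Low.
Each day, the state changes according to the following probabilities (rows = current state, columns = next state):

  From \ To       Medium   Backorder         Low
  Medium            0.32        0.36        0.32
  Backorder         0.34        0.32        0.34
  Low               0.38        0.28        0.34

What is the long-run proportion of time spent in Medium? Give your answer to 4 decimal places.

0.3464

Let the stationary distribution be π with π = πP and π_1 + π_2 + π_3 = 1.
π_1 = 0.32·π_1 + 0.34·π_2 + 0.38·π_3
π_2 = 0.36·π_1 + 0.32·π_2 + 0.28·π_3
Solving with the normalization constraint gives π = (0.3464, 0.3205, 0.3331).
So the stationary probability of Medium is 0.3464.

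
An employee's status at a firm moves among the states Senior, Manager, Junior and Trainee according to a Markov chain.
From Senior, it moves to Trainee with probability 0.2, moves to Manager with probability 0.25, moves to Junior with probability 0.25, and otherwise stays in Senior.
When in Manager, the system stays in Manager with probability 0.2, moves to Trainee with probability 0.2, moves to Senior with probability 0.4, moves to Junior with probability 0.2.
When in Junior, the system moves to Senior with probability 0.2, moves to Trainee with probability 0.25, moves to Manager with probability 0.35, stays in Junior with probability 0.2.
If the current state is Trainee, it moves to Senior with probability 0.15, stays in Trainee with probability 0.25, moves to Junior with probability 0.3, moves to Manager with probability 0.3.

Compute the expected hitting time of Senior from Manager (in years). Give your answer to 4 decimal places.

3.3333

Let t(s) be the expected number of years to first reach Senior from state s, with t(Senior) = 0. Conditioning on the first year:
t(Manager) = 1 + 0.2·t(Manager) + 0.2·t(Junior) + 0.2·t(Trainee)
t(Junior) = 1 + 0.35·t(Manager) + 0.2·t(Junior) + 0.25·t(Trainee)
t(Trainee) = 1 + 0.3·t(Manager) + 0.3·t(Junior) + 0.25·t(Trainee)
Solving: t(Manager) = 3.3333, t(Junior) = 4.0476, t(Trainee) = 4.2857.
Expected years from Manager to Senior: 3.3333.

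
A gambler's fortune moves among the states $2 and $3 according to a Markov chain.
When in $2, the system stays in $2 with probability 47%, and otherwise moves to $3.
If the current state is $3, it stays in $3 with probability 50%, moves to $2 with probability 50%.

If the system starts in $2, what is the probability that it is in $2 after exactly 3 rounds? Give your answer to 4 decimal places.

0.4854

Propagate the distribution vector 3 rounds from $2.
After 0 rounds: (1.0000, 0.0000)
After 1 round: (0.4700, 0.5300)
After 2 rounds: (0.4859, 0.5141)
After 3 rounds: (0.4854, 0.5146)
P(in $2 after 3 rounds) = 0.4854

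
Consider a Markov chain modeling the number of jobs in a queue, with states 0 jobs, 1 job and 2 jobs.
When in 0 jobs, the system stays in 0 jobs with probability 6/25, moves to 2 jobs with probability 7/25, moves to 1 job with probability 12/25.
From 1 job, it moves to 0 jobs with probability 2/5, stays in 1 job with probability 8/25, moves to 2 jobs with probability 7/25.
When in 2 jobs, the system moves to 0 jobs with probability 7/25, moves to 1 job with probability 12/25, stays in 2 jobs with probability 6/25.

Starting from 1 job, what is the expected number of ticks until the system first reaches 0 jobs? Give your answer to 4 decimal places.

2.7197

Let t(s) be the expected number of ticks to first reach 0 jobs from state s, with t(0 jobs) = 0. Conditioning on the first tick:
t(1 job) = 1 + 0.32·t(1 job) + 0.28·t(2 jobs)
t(2 jobs) = 1 + 0.48·t(1 job) + 0.24·t(2 jobs)
Solving: t(1 job) = 2.7197, t(2 jobs) = 3.0335.
Expected ticks from 1 job to 0 jobs: 2.7197.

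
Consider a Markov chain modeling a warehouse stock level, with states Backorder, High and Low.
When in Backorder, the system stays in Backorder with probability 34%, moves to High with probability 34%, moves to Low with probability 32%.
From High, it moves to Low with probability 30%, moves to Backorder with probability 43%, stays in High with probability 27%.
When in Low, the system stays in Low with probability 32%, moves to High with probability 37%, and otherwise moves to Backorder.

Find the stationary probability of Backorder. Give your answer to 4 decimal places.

Let the stationary distribution be π with π = πP and π_1 + π_2 + π_3 = 1.
π_1 = 0.34·π_1 + 0.43·π_2 + 0.31·π_3
π_2 = 0.34·π_1 + 0.27·π_2 + 0.37·π_3
Solving with the normalization constraint gives π = (0.3600, 0.3265, 0.3135).
So the stationary probability of Backorder is 0.3600.

0.3600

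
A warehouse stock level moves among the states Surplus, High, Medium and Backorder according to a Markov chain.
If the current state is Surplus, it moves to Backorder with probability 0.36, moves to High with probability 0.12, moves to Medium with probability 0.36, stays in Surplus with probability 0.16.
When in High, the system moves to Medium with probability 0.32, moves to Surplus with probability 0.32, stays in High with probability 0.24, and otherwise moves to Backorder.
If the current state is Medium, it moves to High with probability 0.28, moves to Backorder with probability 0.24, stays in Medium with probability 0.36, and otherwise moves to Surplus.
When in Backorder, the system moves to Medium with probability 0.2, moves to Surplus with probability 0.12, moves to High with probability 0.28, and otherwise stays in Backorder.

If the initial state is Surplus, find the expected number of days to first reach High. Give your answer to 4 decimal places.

Let t(s) be the expected number of days to first reach High from state s, with t(High) = 0. Conditioning on the first day:
t(Surplus) = 1 + 0.16·t(Surplus) + 0.36·t(Medium) + 0.36·t(Backorder)
t(Medium) = 1 + 0.12·t(Surplus) + 0.36·t(Medium) + 0.24·t(Backorder)
t(Backorder) = 1 + 0.12·t(Surplus) + 0.2·t(Medium) + 0.4·t(Backorder)
Solving: t(Surplus) = 4.4872, t(Medium) = 3.8462, t(Backorder) = 3.8462.
Expected days from Surplus to High: 4.4872.

4.4872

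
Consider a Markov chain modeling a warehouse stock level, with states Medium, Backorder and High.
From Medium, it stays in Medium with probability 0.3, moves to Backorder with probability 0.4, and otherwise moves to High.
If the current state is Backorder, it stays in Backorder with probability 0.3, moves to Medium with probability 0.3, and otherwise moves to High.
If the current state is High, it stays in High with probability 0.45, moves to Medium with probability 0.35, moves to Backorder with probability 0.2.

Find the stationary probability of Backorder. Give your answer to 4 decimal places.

0.2932

Let the stationary distribution be π with π = πP and π_1 + π_2 + π_3 = 1.
π_1 = 0.3·π_1 + 0.3·π_2 + 0.35·π_3
π_2 = 0.4·π_1 + 0.3·π_2 + 0.2·π_3
Solving with the normalization constraint gives π = (0.3194, 0.2932, 0.3874).
So the stationary probability of Backorder is 0.2932.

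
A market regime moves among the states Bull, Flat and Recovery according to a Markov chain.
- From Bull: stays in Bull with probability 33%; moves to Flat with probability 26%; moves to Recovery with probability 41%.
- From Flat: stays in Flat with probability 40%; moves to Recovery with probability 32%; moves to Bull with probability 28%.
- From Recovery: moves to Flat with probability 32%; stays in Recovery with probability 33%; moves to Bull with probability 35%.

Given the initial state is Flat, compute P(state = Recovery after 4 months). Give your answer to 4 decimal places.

0.3523

Propagate the distribution vector 4 months from Flat.
After 0 months: (0.0000, 1.0000, 0.0000)
After 1 month: (0.2800, 0.4000, 0.3200)
After 2 months: (0.3164, 0.3352, 0.3484)
After 3 months: (0.3202, 0.3278, 0.3520)
After 4 months: (0.3206, 0.3270, 0.3523)
P(in Recovery after 4 months) = 0.3523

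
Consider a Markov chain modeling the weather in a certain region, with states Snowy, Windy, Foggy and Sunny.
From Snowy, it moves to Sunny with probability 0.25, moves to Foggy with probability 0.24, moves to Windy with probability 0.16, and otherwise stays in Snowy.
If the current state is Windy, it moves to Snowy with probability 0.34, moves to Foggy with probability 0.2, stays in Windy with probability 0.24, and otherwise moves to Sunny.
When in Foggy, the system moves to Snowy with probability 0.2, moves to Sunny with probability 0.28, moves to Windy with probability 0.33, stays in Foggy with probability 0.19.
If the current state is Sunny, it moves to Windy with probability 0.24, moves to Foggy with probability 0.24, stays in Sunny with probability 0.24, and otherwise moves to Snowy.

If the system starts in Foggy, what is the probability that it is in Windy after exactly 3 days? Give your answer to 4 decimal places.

Propagate the distribution vector 3 days from Foggy.
After 0 days: (0.0000, 0.0000, 1.0000, 0.0000)
After 1 day: (0.2000, 0.3300, 0.1900, 0.2800)
After 2 days: (0.2986, 0.2411, 0.2173, 0.2430)
After 3 days: (0.2980, 0.2357, 0.2195, 0.2469)
P(in Windy after 3 days) = 0.2357

0.2357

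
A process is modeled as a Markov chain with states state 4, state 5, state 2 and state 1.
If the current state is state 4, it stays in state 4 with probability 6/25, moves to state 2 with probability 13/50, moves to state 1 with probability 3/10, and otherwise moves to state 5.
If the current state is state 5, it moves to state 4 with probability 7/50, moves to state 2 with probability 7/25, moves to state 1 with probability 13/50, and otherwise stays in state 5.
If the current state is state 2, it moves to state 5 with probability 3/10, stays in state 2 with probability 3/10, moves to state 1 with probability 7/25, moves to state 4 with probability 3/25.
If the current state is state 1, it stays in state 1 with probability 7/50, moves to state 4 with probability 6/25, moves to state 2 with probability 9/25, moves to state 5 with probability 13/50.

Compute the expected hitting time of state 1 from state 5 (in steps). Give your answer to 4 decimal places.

3.6816

Let t(s) be the expected number of steps to first reach state 1 from state s, with t(state 1) = 0. Conditioning on the first step:
t(state 4) = 1 + 0.24·t(state 4) + 0.2·t(state 5) + 0.26·t(state 2)
t(state 5) = 1 + 0.14·t(state 4) + 0.32·t(state 5) + 0.28·t(state 2)
t(state 2) = 1 + 0.12·t(state 4) + 0.3·t(state 5) + 0.3·t(state 2)
Solving: t(state 4) = 3.5195, t(state 5) = 3.6816, t(state 2) = 3.6097.
Expected steps from state 5 to state 1: 3.6816.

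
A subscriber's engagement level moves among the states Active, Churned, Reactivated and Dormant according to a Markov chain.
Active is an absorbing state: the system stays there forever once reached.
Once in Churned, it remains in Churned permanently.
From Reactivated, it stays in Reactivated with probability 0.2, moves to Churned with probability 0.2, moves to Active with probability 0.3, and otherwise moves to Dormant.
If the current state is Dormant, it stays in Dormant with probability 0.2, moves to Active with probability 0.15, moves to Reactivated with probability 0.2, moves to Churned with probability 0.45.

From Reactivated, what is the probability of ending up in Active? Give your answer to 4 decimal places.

Let h(s) be the probability of absorption at Active starting from transient state s. Then h(Active) = 1 and h(Churned) = 0. By first-step analysis:
h(Reactivated) = 0.3·1 + 0.2·0 + 0.2·h(Reactivated) + 0.3·h(Dormant)
h(Dormant) = 0.15·1 + 0.45·0 + 0.2·h(Reactivated) + 0.2·h(Dormant)
Solving: h(Reactivated) = 0.4914, h(Dormant) = 0.3103.
Starting from Reactivated, the probability is 0.4914.

0.4914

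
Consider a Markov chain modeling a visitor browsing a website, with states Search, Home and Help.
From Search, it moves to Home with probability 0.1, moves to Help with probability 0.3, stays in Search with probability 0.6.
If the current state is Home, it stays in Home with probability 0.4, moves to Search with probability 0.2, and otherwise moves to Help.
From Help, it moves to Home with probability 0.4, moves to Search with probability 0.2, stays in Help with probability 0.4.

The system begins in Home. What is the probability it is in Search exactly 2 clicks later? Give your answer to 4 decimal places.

0.2800

Sum over the intermediate state after 1 click:
P = P(Home→Search)·P(Search→Search) + P(Home→Home)·P(Home→Search) + P(Home→Help)·P(Help→Search)
  = 0.2×0.6 + 0.4×0.2 + 0.4×0.2
  = 0.1200 + 0.0800 + 0.0800 = 0.2800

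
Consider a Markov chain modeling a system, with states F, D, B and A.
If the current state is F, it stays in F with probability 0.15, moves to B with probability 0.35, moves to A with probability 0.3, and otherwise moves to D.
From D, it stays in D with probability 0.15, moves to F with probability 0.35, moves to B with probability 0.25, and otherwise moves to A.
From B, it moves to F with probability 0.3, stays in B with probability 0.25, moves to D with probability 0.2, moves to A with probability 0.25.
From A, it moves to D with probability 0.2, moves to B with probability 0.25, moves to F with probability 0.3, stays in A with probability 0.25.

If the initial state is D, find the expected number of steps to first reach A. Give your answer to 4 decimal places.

3.7878

Let t(s) be the expected number of steps to first reach A from state s, with t(A) = 0. Conditioning on the first step:
t(F) = 1 + 0.15·t(F) + 0.2·t(D) + 0.35·t(B)
t(D) = 1 + 0.35·t(F) + 0.15·t(D) + 0.25·t(B)
t(B) = 1 + 0.3·t(F) + 0.2·t(D) + 0.25·t(B)
Solving: t(F) = 3.6306, t(D) = 3.7878, t(B) = 3.7957.
Expected steps from D to A: 3.7878.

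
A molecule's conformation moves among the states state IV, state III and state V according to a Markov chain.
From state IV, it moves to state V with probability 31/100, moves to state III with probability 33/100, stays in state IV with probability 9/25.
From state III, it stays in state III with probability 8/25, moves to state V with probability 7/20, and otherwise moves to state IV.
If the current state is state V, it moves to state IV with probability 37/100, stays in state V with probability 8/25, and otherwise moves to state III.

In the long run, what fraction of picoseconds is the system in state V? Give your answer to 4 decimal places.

0.3261

Let the stationary distribution be π with π = πP and π_1 + π_2 + π_3 = 1.
π_1 = 0.36·π_1 + 0.33·π_2 + 0.37·π_3
π_2 = 0.33·π_1 + 0.32·π_2 + 0.31·π_3
Solving with the normalization constraint gives π = (0.3537, 0.3203, 0.3261).
So the stationary probability of state V is 0.3261.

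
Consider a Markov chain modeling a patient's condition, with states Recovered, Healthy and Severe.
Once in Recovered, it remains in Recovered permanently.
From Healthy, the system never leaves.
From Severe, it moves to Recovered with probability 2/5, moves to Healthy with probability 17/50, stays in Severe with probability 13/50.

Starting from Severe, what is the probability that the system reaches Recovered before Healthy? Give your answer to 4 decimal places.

0.5405

Let h(s) be the probability of absorption at Recovered starting from transient state s. Then h(Recovered) = 1 and h(Healthy) = 0. By first-step analysis:
h(Severe) = 0.4·1 + 0.34·0 + 0.26·h(Severe)
Solving: h(Severe) = 0.5405.
Starting from Severe, the probability is 0.5405.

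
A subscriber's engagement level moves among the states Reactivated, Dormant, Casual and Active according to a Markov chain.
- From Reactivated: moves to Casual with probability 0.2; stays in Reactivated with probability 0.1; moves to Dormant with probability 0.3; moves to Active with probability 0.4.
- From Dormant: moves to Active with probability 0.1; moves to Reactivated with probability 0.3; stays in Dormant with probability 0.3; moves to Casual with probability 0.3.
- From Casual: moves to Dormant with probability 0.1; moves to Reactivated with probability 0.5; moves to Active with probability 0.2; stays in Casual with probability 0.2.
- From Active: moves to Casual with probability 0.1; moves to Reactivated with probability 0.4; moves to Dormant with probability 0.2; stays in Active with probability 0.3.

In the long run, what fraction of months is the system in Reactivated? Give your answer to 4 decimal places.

0.3048

Let the stationary distribution be π with π = πP and π_1 + π_2 + π_3 + π_4 = 1.
π_1 = 0.1·π_1 + 0.3·π_2 + 0.5·π_3 + 0.4·π_4
π_2 = 0.3·π_1 + 0.3·π_2 + 0.1·π_3 + 0.2·π_4
π_3 = 0.2·π_1 + 0.3·π_2 + 0.2·π_3 + 0.1·π_4
Solving with the normalization constraint gives π = (0.3048, 0.2342, 0.1970, 0.2639).
So the stationary probability of Reactivated is 0.3048.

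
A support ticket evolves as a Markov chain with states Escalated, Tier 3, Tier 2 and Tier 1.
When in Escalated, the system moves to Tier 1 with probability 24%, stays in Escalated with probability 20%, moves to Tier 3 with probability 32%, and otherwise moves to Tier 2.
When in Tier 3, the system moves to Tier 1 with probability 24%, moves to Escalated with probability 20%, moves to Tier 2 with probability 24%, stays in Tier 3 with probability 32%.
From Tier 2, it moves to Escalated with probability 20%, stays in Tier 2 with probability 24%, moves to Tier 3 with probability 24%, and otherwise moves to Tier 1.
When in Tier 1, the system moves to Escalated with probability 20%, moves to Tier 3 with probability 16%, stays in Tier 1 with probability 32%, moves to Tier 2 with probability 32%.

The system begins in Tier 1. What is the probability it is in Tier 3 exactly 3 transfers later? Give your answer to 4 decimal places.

0.2522

Propagate the distribution vector 3 transfers from Tier 1.
After 0 transfers: (0.0000, 0.0000, 0.0000, 1.0000)
After 1 transfer: (0.2000, 0.1600, 0.3200, 0.3200)
After 2 transfers: (0.2000, 0.2432, 0.2656, 0.2912)
After 3 transfers: (0.2000, 0.2522, 0.2633, 0.2845)
P(in Tier 3 after 3 transfers) = 0.2522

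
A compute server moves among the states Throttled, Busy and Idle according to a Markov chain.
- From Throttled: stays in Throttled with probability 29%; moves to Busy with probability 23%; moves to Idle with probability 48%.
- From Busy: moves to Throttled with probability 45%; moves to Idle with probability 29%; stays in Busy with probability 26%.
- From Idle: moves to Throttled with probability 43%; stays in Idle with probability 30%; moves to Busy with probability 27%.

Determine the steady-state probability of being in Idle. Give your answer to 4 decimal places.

0.3662

Let the stationary distribution be π with π = πP and π_1 + π_2 + π_3 = 1.
π_1 = 0.29·π_1 + 0.45·π_2 + 0.43·π_3
π_2 = 0.23·π_1 + 0.26·π_2 + 0.27·π_3
Solving with the normalization constraint gives π = (0.3816, 0.2522, 0.3662).
So the stationary probability of Idle is 0.3662.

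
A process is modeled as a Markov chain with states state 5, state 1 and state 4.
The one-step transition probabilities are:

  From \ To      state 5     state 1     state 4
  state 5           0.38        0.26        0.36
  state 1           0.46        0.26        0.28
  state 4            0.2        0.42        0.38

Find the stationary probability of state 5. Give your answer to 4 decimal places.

0.3437

Let the stationary distribution be π with π = πP and π_1 + π_2 + π_3 = 1.
π_1 = 0.38·π_1 + 0.46·π_2 + 0.2·π_3
π_2 = 0.26·π_1 + 0.26·π_2 + 0.42·π_3
Solving with the normalization constraint gives π = (0.3437, 0.3147, 0.3417).
So the stationary probability of state 5 is 0.3437.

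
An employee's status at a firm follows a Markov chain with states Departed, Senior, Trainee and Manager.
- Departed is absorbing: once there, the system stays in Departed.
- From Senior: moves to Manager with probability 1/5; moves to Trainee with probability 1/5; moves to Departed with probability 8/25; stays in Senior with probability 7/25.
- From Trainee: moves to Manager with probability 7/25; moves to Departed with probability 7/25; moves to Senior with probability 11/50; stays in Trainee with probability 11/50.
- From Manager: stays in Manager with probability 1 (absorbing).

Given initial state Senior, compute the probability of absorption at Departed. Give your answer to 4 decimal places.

Let h(s) be the probability of absorption at Departed starting from transient state s. Then h(Departed) = 1 and h(Manager) = 0. By first-step analysis:
h(Senior) = 0.32·1 + 0.28·h(Senior) + 0.2·h(Trainee) + 0.2·0
h(Trainee) = 0.28·1 + 0.22·h(Senior) + 0.22·h(Trainee) + 0.28·0
Solving: h(Senior) = 0.5904, h(Trainee) = 0.5255.
Starting from Senior, the probability is 0.5904.

0.5904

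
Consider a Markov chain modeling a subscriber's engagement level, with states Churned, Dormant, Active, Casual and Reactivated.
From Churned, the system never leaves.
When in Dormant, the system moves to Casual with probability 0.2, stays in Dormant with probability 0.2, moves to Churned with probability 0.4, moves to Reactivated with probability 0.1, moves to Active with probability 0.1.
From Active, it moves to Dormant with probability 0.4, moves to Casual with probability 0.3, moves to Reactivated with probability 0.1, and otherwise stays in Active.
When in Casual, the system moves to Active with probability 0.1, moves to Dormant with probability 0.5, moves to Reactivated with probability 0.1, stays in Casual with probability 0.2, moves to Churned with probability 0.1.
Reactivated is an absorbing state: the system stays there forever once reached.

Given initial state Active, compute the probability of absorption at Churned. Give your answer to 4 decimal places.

Let h(s) be the probability of absorption at Churned starting from transient state s. Then h(Churned) = 1 and h(Reactivated) = 0. By first-step analysis:
h(Dormant) = 0.4·1 + 0.2·h(Dormant) + 0.1·h(Active) + 0.2·h(Casual) + 0.1·0
h(Active) = 0.4·h(Dormant) + 0.2·h(Active) + 0.3·h(Casual) + 0.1·0
h(Casual) = 0.1·1 + 0.5·h(Dormant) + 0.1·h(Active) + 0.2·h(Casual) + 0.1·0
Solving: h(Dormant) = 0.7450, h(Active) = 0.6232, h(Casual) = 0.6686.
Starting from Active, the probability is 0.6232.

0.6232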